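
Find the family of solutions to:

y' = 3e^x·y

Separating variables and integrating:
ln|y| = 3e^x + C

General solution: y = Ce^(3e^x)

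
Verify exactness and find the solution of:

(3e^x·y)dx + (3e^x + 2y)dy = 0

Verify exactness: ∂M/∂y = ∂N/∂x ✓
Find F(x,y) such that ∂F/∂x = M, ∂F/∂y = N
Solution: 3e^x·y + y² = C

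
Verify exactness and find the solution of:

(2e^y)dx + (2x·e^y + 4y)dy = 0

Verify exactness: ∂M/∂y = ∂N/∂x ✓
Find F(x,y) such that ∂F/∂x = M, ∂F/∂y = N
Solution: 2x·e^y + 2y² = C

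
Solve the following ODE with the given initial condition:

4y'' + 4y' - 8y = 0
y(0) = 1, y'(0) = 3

General solution: y = C₁e^x + C₂e^(-2x)
Applying ICs: C₁ = 5/3, C₂ = -2/3
Particular solution: y = (5/3)e^x - (2/3)e^(-2x)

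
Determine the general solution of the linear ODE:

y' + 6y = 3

Using integrating factor method:

General solution: y = 1/2 + Ce^(-6x)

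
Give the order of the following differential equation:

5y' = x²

The order is 1 (highest derivative is of order 1).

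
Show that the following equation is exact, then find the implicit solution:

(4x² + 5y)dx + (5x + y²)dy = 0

Verify exactness: ∂M/∂y = ∂N/∂x ✓
Find F(x,y) such that ∂F/∂x = M, ∂F/∂y = N
Solution: 4x³/3 + 5xy + y³/3 = C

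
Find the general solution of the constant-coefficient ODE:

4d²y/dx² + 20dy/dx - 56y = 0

Characteristic equation: 4r² + 20r - 56 = 0
Divide by 4: r² + 5r - 14 = 0
Roots: r = 2, -7 (distinct real)
General solution: y = C₁e^(2x) + C₂e^(-7x)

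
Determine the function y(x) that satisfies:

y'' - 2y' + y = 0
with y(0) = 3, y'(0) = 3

General solution: y = (C₁ + C₂x)e^x
Repeated root r = 1
Applying ICs: C₁ = 3, C₂ = 0
Particular solution: y = 3e^x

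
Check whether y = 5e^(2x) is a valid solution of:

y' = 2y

Verification:
y = 5e^(2x)
y' = 10e^(2x)
2y = 10e^(2x)
y' = 2y ✓

Yes, it is a solution.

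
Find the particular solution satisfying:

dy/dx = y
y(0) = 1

General solution: y = Ce^x
Applying IC y(0) = 1:
Particular solution: y = e^x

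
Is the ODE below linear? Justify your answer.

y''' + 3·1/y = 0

No. Nonlinear (1/y term)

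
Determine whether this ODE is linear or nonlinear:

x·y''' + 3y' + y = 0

Linear (y and its derivatives appear to the first power only, no products of y terms)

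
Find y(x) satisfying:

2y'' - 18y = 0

Characteristic equation: 2r² - 18 = 0
Divide by 2: r² - 9 = 0
Roots: r = 3, -3 (distinct real)
General solution: y = C₁e^(3x) + C₂e^(-3x)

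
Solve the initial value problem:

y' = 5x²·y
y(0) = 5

General solution: y = Ce^(5x³/3)
Applying IC y(0) = 5:
Particular solution: y = 5e^(5x³/3)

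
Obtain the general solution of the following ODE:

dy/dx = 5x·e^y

Separating variables and integrating:
-e^(-y) = 5x²/2 + C

General solution: y = -ln(C - 5x²/2)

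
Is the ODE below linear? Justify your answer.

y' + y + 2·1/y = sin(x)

No. Nonlinear (1/y term)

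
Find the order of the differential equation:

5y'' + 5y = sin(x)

The order is 2 (highest derivative is of order 2).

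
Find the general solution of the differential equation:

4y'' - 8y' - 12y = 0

Characteristic equation: 4r² - 8r - 12 = 0
Divide by 4: r² - 2r - 3 = 0
Roots: r = 3, -1 (distinct real)
General solution: y = C₁e^(3x) + C₂e^(-x)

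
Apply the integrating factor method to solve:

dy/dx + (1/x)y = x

Using integrating factor method:

General solution: y = (1/3)x^2 + C/x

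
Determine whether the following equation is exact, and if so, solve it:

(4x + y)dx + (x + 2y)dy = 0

Verify exactness: ∂M/∂y = ∂N/∂x ✓
Find F(x,y) such that ∂F/∂x = M, ∂F/∂y = N
Solution: 2x² + xy + y² = C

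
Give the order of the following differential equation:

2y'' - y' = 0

The order is 2 (highest derivative is of order 2).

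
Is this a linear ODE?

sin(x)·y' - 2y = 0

Yes. Linear (y and its derivatives appear to the first power only, no products of y terms)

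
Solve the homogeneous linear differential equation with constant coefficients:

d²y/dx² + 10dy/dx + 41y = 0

Characteristic equation: r² + 10r + 41 = 0
Roots: r = -5 ± 4i (complex conjugates)
General solution: y = e^(-5x)(C₁cos(4x) + C₂sin(4x))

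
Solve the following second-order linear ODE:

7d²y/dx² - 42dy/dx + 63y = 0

Characteristic equation: 7r² - 42r + 63 = 0
Divide by 7: r² - 6r + 9 = 0
Factored: (r - 3)² = 0
Repeated root: r = 3
General solution: y = (C₁ + C₂x)e^(3x)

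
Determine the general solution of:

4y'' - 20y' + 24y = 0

Characteristic equation: 4r² - 20r + 24 = 0
Divide by 4: r² - 5r + 6 = 0
Roots: r = 3, 2 (distinct real)
General solution: y = C₁e^(3x) + C₂e^(2x)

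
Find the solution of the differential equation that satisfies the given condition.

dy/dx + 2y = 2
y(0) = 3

General solution: y = 1 + Ce^(-2x)
Applying y(0) = 3: C = 3 - 1 = 2
Particular solution: y = 1 + 2e^(-2x)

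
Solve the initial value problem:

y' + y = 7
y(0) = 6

General solution: y = 7 + Ce^(-x)
Applying y(0) = 6: C = 6 - 7 = -1
Particular solution: y = 7 - e^(-x)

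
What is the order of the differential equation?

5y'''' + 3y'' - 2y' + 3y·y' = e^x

The order is 4 (highest derivative is of order 4).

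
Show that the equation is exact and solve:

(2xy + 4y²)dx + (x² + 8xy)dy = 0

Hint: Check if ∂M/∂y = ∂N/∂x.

Verify exactness: ∂M/∂y = ∂N/∂x ✓
Find F(x,y) such that ∂F/∂x = M, ∂F/∂y = N
Solution: x²y + 4xy² = C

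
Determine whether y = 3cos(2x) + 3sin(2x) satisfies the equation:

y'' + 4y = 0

Verification:
y'' = -12cos(2x) - 12sin(2x)
y'' + 4y = 0 ✓

Yes, it is a solution.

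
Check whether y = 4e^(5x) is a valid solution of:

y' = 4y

Verification:
y = 4e^(5x)
y' = 20e^(5x)
But 4y = 16e^(5x)
y' ≠ 4y — the derivative does not match

No, it is not a solution.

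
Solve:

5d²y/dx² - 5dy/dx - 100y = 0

Characteristic equation: 5r² - 5r - 100 = 0
Divide by 5: r² - r - 20 = 0
Roots: r = 5, -4 (distinct real)
General solution: y = C₁e^(5x) + C₂e^(-4x)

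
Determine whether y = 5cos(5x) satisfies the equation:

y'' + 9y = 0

Verification:
y'' = -125cos(5x)
y'' + 9y ≠ 0 (frequency mismatch: got 25 instead of 9)

No, it is not a solution.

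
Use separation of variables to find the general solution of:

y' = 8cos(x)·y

Separating variables and integrating:
ln|y| = 8sin(x) + C

General solution: y = Ce^(8sin(x))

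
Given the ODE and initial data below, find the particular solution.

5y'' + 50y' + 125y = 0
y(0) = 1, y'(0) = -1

General solution: y = (C₁ + C₂x)e^(-5x)
Repeated root r = -5
Applying ICs: C₁ = 1, C₂ = 4
Particular solution: y = (1 + 4x)e^(-5x)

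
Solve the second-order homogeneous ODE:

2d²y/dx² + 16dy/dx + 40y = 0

Characteristic equation: 2r² + 16r + 40 = 0
Divide by 2: r² + 8r + 20 = 0
Roots: r = -4 ± 2i (complex conjugates)
General solution: y = e^(-4x)(C₁cos(2x) + C₂sin(2x))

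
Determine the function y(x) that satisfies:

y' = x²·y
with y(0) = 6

General solution: y = Ce^(x³/3)
Applying IC y(0) = 6:
Particular solution: y = 6e^(x³/3)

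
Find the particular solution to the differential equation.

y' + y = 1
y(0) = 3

General solution: y = 1 + Ce^(-x)
Applying y(0) = 3: C = 3 - 1 = 2
Particular solution: y = 1 + 2e^(-x)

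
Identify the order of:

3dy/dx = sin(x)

The order is 1 (highest derivative is of order 1).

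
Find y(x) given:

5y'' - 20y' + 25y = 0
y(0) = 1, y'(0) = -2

General solution: y = e^(2x)(C₁cos(x) + C₂sin(x))
Complex roots r = 2 ± i
Applying ICs: C₁ = 1, C₂ = -4
Particular solution: y = e^(2x)(cos(x) - 4sin(x))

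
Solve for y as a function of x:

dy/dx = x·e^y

Separating variables and integrating:
-e^(-y) = x²/2 + C

General solution: y = -ln(C - x²/2)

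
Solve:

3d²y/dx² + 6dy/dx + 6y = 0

Characteristic equation: 3r² + 6r + 6 = 0
Divide by 3: r² + 2r + 2 = 0
Roots: r = -1 ± i (complex conjugates)
General solution: y = e^(-x)(C₁cos(x) + C₂sin(x))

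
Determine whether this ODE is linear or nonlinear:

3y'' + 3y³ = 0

Nonlinear (y³ term)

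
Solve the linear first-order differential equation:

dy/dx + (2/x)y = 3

Using integrating factor method:

General solution: y = x + Cx^(-2)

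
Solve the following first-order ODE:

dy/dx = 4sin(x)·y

Separating variables and integrating:
ln|y| = -4cos(x) + C

General solution: y = Ce^(-4cos(x))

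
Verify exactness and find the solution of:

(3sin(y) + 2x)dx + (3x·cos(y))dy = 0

Verify exactness: ∂M/∂y = ∂N/∂x ✓
Find F(x,y) such that ∂F/∂x = M, ∂F/∂y = N
Solution: 3x·sin(y) + x² = C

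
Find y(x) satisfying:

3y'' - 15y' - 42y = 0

Characteristic equation: 3r² - 15r - 42 = 0
Divide by 3: r² - 5r - 14 = 0
Roots: r = 7, -2 (distinct real)
General solution: y = C₁e^(7x) + C₂e^(-2x)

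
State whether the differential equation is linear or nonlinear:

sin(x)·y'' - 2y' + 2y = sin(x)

Linear (y and its derivatives appear to the first power only, no products of y terms)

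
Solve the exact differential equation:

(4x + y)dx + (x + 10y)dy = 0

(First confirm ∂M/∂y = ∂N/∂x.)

Verify exactness: ∂M/∂y = ∂N/∂x ✓
Find F(x,y) such that ∂F/∂x = M, ∂F/∂y = N
Solution: 2x² + xy + 5y² = C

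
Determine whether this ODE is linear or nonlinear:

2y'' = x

Linear (y and its derivatives appear to the first power only, no products of y terms)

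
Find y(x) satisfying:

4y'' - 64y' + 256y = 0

Characteristic equation: 4r² - 64r + 256 = 0
Divide by 4: r² - 16r + 64 = 0
Factored: (r - 8)² = 0
Repeated root: r = 8
General solution: y = (C₁ + C₂x)e^(8x)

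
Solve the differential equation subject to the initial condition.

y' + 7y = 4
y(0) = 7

General solution: y = 4/7 + Ce^(-7x)
Applying y(0) = 7: C = 7 - 4/7 = 45/7
Particular solution: y = 4/7 + (45/7)e^(-7x)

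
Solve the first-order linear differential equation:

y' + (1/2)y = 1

Using integrating factor method:

General solution: y = 2 + Ce^(-x/2)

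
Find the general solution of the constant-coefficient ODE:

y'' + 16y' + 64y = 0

Characteristic equation: r² + 16r + 64 = 0
Factored: (r + 8)² = 0
Repeated root: r = -8
General solution: y = (C₁ + C₂x)e^(-8x)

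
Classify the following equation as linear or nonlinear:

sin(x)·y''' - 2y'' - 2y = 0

Linear (y and its derivatives appear to the first power only, no products of y terms)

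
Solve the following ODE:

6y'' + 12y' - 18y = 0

Characteristic equation: 6r² + 12r - 18 = 0
Divide by 6: r² + 2r - 3 = 0
Roots: r = 1, -3 (distinct real)
General solution: y = C₁e^x + C₂e^(-3x)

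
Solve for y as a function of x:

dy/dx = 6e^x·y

Separating variables and integrating:
ln|y| = 6e^x + C

General solution: y = Ce^(6e^x)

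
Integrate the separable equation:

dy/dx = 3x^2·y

Separating variables and integrating:
ln|y| = x^3 + C

General solution: y = Ce^(x^3)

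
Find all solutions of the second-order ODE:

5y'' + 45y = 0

Characteristic equation: 5r² + 45 = 0
Divide by 5: r² + 9 = 0
Roots: r = ±3i (complex conjugates)
General solution: y = C₁cos(3x) + C₂sin(3x)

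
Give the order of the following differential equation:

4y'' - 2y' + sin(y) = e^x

The order is 2 (highest derivative is of order 2).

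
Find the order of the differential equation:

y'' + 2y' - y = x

The order is 2 (highest derivative is of order 2).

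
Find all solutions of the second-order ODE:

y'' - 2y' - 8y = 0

Characteristic equation: r² - 2r - 8 = 0
Roots: r = 4, -2 (distinct real)
General solution: y = C₁e^(4x) + C₂e^(-2x)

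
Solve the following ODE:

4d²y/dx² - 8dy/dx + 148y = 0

Characteristic equation: 4r² - 8r + 148 = 0
Divide by 4: r² - 2r + 37 = 0
Roots: r = 1 ± 6i (complex conjugates)
General solution: y = e^x(C₁cos(6x) + C₂sin(6x))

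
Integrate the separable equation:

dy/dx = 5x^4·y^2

Separating variables and integrating:
-1/y = x^5 + C

General solution: y^-1 = -x^5 + C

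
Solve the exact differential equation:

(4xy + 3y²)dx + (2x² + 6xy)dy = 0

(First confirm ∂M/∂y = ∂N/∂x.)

Verify exactness: ∂M/∂y = ∂N/∂x ✓
Find F(x,y) such that ∂F/∂x = M, ∂F/∂y = N
Solution: 2x²y + 3xy² = C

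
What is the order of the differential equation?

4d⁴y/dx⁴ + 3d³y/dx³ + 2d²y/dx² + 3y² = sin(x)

The order is 4 (highest derivative is of order 4).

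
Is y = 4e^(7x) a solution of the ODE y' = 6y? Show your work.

Verification:
y = 4e^(7x)
y' = 28e^(7x)
But 6y = 24e^(7x)
y' ≠ 6y — the derivative does not match

No, it is not a solution.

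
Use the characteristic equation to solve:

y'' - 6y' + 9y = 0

Characteristic equation: r² - 6r + 9 = 0
Factored: (r - 3)² = 0
Repeated root: r = 3
General solution: y = (C₁ + C₂x)e^(3x)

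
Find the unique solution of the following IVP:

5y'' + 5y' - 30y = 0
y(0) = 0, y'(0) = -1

General solution: y = C₁e^(2x) + C₂e^(-3x)
Applying ICs: C₁ = -1/5, C₂ = 1/5
Particular solution: y = -(1/5)e^(2x) + (1/5)e^(-3x)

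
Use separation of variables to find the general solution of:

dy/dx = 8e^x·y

Separating variables and integrating:
ln|y| = 8e^x + C

General solution: y = Ce^(8e^x)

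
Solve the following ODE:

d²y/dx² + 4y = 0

Characteristic equation: r² + 4 = 0
Roots: r = ±2i (complex conjugates)
General solution: y = C₁cos(2x) + C₂sin(2x)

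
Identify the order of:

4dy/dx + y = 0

The order is 1 (highest derivative is of order 1).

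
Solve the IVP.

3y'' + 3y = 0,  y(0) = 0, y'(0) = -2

General solution: y = C₁cos(x) + C₂sin(x)
Complex roots r = ±i
Applying ICs: C₁ = 0, C₂ = -2
Particular solution: y = -2sin(x)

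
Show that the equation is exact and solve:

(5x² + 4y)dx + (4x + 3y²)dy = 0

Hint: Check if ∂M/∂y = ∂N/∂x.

Verify exactness: ∂M/∂y = ∂N/∂x ✓
Find F(x,y) such that ∂F/∂x = M, ∂F/∂y = N
Solution: 5x³/3 + 4xy + y³ = C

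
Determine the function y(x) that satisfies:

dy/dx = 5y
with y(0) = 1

General solution: y = Ce^(5x)
Applying IC y(0) = 1:
Particular solution: y = e^(5x)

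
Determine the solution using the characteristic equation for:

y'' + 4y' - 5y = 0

Characteristic equation: r² + 4r - 5 = 0
Roots: r = 1, -5 (distinct real)
General solution: y = C₁e^x + C₂e^(-5x)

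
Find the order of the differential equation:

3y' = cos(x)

The order is 1 (highest derivative is of order 1).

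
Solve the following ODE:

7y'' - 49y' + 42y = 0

Characteristic equation: 7r² - 49r + 42 = 0
Divide by 7: r² - 7r + 6 = 0
Roots: r = 6, 1 (distinct real)
General solution: y = C₁e^(6x) + C₂e^x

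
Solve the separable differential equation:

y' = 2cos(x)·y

Separating variables and integrating:
ln|y| = 2sin(x) + C

General solution: y = Ce^(2sin(x))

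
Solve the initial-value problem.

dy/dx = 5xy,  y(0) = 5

General solution: y = Ce^(5x²/2)
Applying IC y(0) = 5:
Particular solution: y = 5e^(5x²/2)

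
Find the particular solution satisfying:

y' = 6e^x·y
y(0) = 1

General solution: y = Ce^(6e^x)
Applying IC y(0) = 1:
Particular solution: y = e^(6(e^x - 1))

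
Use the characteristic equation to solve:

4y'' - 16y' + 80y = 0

Characteristic equation: 4r² - 16r + 80 = 0
Divide by 4: r² - 4r + 20 = 0
Roots: r = 2 ± 4i (complex conjugates)
General solution: y = e^(2x)(C₁cos(4x) + C₂sin(4x))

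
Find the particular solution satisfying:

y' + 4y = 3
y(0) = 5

General solution: y = 3/4 + Ce^(-4x)
Applying y(0) = 5: C = 5 - 3/4 = 17/4
Particular solution: y = 3/4 + (17/4)e^(-4x)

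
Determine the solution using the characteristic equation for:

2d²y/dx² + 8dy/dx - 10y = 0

Characteristic equation: 2r² + 8r - 10 = 0
Divide by 2: r² + 4r - 5 = 0
Roots: r = 1, -5 (distinct real)
General solution: y = C₁e^x + C₂e^(-5x)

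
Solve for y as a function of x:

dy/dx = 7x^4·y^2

Separating variables and integrating:
-1/y = 7x^5/5 + C

General solution: y^-1 = (-7/5)x^5 + C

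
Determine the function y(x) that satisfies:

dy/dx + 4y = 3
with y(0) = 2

General solution: y = 3/4 + Ce^(-4x)
Applying y(0) = 2: C = 2 - 3/4 = 5/4
Particular solution: y = 3/4 + (5/4)e^(-4x)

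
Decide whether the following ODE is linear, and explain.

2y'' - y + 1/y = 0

Nonlinear (1/y term)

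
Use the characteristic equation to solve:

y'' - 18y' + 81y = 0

Characteristic equation: r² - 18r + 81 = 0
Factored: (r - 9)² = 0
Repeated root: r = 9
General solution: y = (C₁ + C₂x)e^(9x)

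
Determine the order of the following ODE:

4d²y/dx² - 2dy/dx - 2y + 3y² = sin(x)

The order is 2 (highest derivative is of order 2).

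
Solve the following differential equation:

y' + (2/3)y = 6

Using integrating factor method:

General solution: y = 9 + Ce^(-2x/3)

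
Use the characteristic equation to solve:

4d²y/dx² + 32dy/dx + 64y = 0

Characteristic equation: 4r² + 32r + 64 = 0
Divide by 4: r² + 8r + 16 = 0
Factored: (r + 4)² = 0
Repeated root: r = -4
General solution: y = (C₁ + C₂x)e^(-4x)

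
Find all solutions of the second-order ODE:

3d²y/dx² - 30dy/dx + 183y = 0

Characteristic equation: 3r² - 30r + 183 = 0
Divide by 3: r² - 10r + 61 = 0
Roots: r = 5 ± 6i (complex conjugates)
General solution: y = e^(5x)(C₁cos(6x) + C₂sin(6x))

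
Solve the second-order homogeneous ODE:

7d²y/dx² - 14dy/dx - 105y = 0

Characteristic equation: 7r² - 14r - 105 = 0
Divide by 7: r² - 2r - 15 = 0
Roots: r = 5, -3 (distinct real)
General solution: y = C₁e^(5x) + C₂e^(-3x)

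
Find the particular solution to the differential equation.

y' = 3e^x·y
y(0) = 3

General solution: y = Ce^(3e^x)
Applying IC y(0) = 3:
Particular solution: y = 3e^(3(e^x - 1))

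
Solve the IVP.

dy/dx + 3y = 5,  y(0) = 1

General solution: y = 5/3 + Ce^(-3x)
Applying y(0) = 1: C = 1 - 5/3 = -2/3
Particular solution: y = 5/3 - (2/3)e^(-3x)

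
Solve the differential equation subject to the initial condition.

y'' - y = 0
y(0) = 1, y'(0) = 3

General solution: y = C₁e^x + C₂e^(-x)
Applying ICs: C₁ = 2, C₂ = -1
Particular solution: y = 2e^x - e^(-x)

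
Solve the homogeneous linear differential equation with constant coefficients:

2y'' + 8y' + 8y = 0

Characteristic equation: 2r² + 8r + 8 = 0
Divide by 2: r² + 4r + 4 = 0
Factored: (r + 2)² = 0
Repeated root: r = -2
General solution: y = (C₁ + C₂x)e^(-2x)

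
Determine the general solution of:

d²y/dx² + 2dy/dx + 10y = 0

Characteristic equation: r² + 2r + 10 = 0
Roots: r = -1 ± 3i (complex conjugates)
General solution: y = e^(-x)(C₁cos(3x) + C₂sin(3x))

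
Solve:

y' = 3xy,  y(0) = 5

General solution: y = Ce^(3x²/2)
Applying IC y(0) = 5:
Particular solution: y = 5e^(3x²/2)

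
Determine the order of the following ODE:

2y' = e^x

The order is 1 (highest derivative is of order 1).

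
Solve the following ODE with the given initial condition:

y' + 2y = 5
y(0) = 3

General solution: y = 5/2 + Ce^(-2x)
Applying y(0) = 3: C = 3 - 5/2 = 1/2
Particular solution: y = 5/2 + (1/2)e^(-2x)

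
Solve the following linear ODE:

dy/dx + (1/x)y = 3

Using integrating factor method:

General solution: y = (3/2)x + C/x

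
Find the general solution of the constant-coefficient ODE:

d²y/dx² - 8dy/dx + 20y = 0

Characteristic equation: r² - 8r + 20 = 0
Roots: r = 4 ± 2i (complex conjugates)
General solution: y = e^(4x)(C₁cos(2x) + C₂sin(2x))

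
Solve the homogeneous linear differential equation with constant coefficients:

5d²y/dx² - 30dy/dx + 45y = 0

Characteristic equation: 5r² - 30r + 45 = 0
Divide by 5: r² - 6r + 9 = 0
Factored: (r - 3)² = 0
Repeated root: r = 3
General solution: y = (C₁ + C₂x)e^(3x)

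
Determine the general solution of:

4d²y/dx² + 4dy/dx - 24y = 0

Characteristic equation: 4r² + 4r - 24 = 0
Divide by 4: r² + r - 6 = 0
Roots: r = 2, -3 (distinct real)
General solution: y = C₁e^(2x) + C₂e^(-3x)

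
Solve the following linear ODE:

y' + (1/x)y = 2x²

Using integrating factor method:

General solution: y = (1/2)x^3 + C/x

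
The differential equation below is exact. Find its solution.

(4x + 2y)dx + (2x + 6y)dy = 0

Verify exactness: ∂M/∂y = ∂N/∂x ✓
Find F(x,y) such that ∂F/∂x = M, ∂F/∂y = N
Solution: 2x² + 2xy + 3y² = C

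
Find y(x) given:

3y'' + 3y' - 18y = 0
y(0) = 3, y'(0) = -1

General solution: y = C₁e^(2x) + C₂e^(-3x)
Applying ICs: C₁ = 8/5, C₂ = 7/5
Particular solution: y = (8/5)e^(2x) + (7/5)e^(-3x)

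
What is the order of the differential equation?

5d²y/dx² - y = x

The order is 2 (highest derivative is of order 2).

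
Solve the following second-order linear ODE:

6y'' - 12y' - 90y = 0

Characteristic equation: 6r² - 12r - 90 = 0
Divide by 6: r² - 2r - 15 = 0
Roots: r = 5, -3 (distinct real)
General solution: y = C₁e^(5x) + C₂e^(-3x)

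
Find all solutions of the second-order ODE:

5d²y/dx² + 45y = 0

Characteristic equation: 5r² + 45 = 0
Divide by 5: r² + 9 = 0
Roots: r = ±3i (complex conjugates)
General solution: y = C₁cos(3x) + C₂sin(3x)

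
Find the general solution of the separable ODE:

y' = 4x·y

Separating variables and integrating:
ln|y| = 2x^2 + C

General solution: y = Ce^(2x^2)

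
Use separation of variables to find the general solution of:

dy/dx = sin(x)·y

Separating variables and integrating:
ln|y| = -cos(x) + C

General solution: y = Ce^(-cos(x))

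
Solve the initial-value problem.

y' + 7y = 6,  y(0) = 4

General solution: y = 6/7 + Ce^(-7x)
Applying y(0) = 4: C = 4 - 6/7 = 22/7
Particular solution: y = 6/7 + (22/7)e^(-7x)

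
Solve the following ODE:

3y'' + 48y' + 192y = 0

Characteristic equation: 3r² + 48r + 192 = 0
Divide by 3: r² + 16r + 64 = 0
Factored: (r + 8)² = 0
Repeated root: r = -8
General solution: y = (C₁ + C₂x)e^(-8x)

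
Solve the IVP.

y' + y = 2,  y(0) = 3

General solution: y = 2 + Ce^(-x)
Applying y(0) = 3: C = 3 - 2 = 1
Particular solution: y = 2 + e^(-x)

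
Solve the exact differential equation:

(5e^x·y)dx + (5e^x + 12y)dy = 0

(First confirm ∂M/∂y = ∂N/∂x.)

Verify exactness: ∂M/∂y = ∂N/∂x ✓
Find F(x,y) such that ∂F/∂x = M, ∂F/∂y = N
Solution: 5e^x·y + 6y² = C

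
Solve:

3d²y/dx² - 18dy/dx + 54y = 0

Characteristic equation: 3r² - 18r + 54 = 0
Divide by 3: r² - 6r + 18 = 0
Roots: r = 3 ± 3i (complex conjugates)
General solution: y = e^(3x)(C₁cos(3x) + C₂sin(3x))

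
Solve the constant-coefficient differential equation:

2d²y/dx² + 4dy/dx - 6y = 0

Characteristic equation: 2r² + 4r - 6 = 0
Divide by 2: r² + 2r - 3 = 0
Roots: r = 1, -3 (distinct real)
General solution: y = C₁e^x + C₂e^(-3x)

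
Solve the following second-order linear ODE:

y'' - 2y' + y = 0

Characteristic equation: r² - 2r + 1 = 0
Factored: (r - 1)² = 0
Repeated root: r = 1
General solution: y = (C₁ + C₂x)e^x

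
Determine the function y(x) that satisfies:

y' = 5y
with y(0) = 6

General solution: y = Ce^(5x)
Applying IC y(0) = 6:
Particular solution: y = 6e^(5x)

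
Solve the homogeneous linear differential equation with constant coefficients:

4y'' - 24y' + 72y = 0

Characteristic equation: 4r² - 24r + 72 = 0
Divide by 4: r² - 6r + 18 = 0
Roots: r = 3 ± 3i (complex conjugates)
General solution: y = e^(3x)(C₁cos(3x) + C₂sin(3x))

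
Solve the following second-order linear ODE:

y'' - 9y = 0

Characteristic equation: r² - 9 = 0
Roots: r = 3, -3 (distinct real)
General solution: y = C₁e^(3x) + C₂e^(-3x)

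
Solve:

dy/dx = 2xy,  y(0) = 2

General solution: y = Ce^(x²)
Applying IC y(0) = 2:
Particular solution: y = 2e^(x²)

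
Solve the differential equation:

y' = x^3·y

Separating variables and integrating:
ln|y| = x^4/4 + C

General solution: y = Ce^(x^4/4)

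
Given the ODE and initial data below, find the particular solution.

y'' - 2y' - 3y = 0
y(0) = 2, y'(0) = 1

General solution: y = C₁e^(3x) + C₂e^(-x)
Applying ICs: C₁ = 3/4, C₂ = 5/4
Particular solution: y = (3/4)e^(3x) + (5/4)e^(-x)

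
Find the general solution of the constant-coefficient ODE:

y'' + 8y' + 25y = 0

Characteristic equation: r² + 8r + 25 = 0
Roots: r = -4 ± 3i (complex conjugates)
General solution: y = e^(-4x)(C₁cos(3x) + C₂sin(3x))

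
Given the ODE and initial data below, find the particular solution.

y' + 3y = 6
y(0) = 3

General solution: y = 2 + Ce^(-3x)
Applying y(0) = 3: C = 3 - 2 = 1
Particular solution: y = 2 + e^(-3x)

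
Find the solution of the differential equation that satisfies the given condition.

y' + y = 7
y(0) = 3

General solution: y = 7 + Ce^(-x)
Applying y(0) = 3: C = 3 - 7 = -4
Particular solution: y = 7 - 4e^(-x)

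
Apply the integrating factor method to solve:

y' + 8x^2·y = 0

Using integrating factor method:

General solution: y = Ce^(-8x^3/3)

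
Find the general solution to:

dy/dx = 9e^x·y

Separating variables and integrating:
ln|y| = 9e^x + C

General solution: y = Ce^(9e^x)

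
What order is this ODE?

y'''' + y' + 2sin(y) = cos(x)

The order is 4 (highest derivative is of order 4).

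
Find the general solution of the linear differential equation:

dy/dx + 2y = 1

Using integrating factor method:

General solution: y = 1/2 + Ce^(-2x)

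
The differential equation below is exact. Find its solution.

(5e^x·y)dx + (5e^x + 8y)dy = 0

Verify exactness: ∂M/∂y = ∂N/∂x ✓
Find F(x,y) such that ∂F/∂x = M, ∂F/∂y = N
Solution: 5e^x·y + 4y² = C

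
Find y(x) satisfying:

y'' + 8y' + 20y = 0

Characteristic equation: r² + 8r + 20 = 0
Roots: r = -4 ± 2i (complex conjugates)
General solution: y = e^(-4x)(C₁cos(2x) + C₂sin(2x))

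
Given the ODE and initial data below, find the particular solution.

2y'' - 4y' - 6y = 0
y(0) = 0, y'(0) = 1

General solution: y = C₁e^(3x) + C₂e^(-x)
Applying ICs: C₁ = 1/4, C₂ = -1/4
Particular solution: y = (1/4)e^(3x) - (1/4)e^(-x)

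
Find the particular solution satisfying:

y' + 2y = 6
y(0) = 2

General solution: y = 3 + Ce^(-2x)
Applying y(0) = 2: C = 2 - 3 = -1
Particular solution: y = 3 - e^(-2x)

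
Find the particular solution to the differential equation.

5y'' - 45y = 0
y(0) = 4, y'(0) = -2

General solution: y = C₁e^(3x) + C₂e^(-3x)
Applying ICs: C₁ = 5/3, C₂ = 7/3
Particular solution: y = (5/3)e^(3x) + (7/3)e^(-3x)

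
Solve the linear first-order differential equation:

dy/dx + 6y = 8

Using integrating factor method:

General solution: y = 4/3 + Ce^(-6x)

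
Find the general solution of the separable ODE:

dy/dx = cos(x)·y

Separating variables and integrating:
ln|y| = sin(x) + C

General solution: y = Ce^(sin(x))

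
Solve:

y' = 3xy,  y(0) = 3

General solution: y = Ce^(3x²/2)
Applying IC y(0) = 3:
Particular solution: y = 3e^(3x²/2)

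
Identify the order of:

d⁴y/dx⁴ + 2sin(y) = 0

The order is 4 (highest derivative is of order 4).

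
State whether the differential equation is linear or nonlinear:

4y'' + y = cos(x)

Linear (y and its derivatives appear to the first power only, no products of y terms)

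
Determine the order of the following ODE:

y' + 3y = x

The order is 1 (highest derivative is of order 1).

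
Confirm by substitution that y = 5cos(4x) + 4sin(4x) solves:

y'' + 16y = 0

Verification:
y'' = -80cos(4x) - 64sin(4x)
y'' + 16y = 0 ✓

Yes, it is a solution.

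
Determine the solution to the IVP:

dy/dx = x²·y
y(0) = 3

General solution: y = Ce^(x³/3)
Applying IC y(0) = 3:
Particular solution: y = 3e^(x³/3)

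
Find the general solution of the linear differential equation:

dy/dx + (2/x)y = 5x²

Using integrating factor method:

General solution: y = x^3 + Cx^(-2)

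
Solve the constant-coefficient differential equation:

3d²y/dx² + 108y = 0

Characteristic equation: 3r² + 108 = 0
Divide by 3: r² + 36 = 0
Roots: r = ±6i (complex conjugates)
General solution: y = C₁cos(6x) + C₂sin(6x)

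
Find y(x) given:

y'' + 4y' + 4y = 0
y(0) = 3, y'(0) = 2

General solution: y = (C₁ + C₂x)e^(-2x)
Repeated root r = -2
Applying ICs: C₁ = 3, C₂ = 8
Particular solution: y = (3 + 8x)e^(-2x)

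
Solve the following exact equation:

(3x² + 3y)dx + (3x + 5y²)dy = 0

Verify exactness: ∂M/∂y = ∂N/∂x ✓
Find F(x,y) such that ∂F/∂x = M, ∂F/∂y = N
Solution: x³ + 3xy + 5y³/3 = C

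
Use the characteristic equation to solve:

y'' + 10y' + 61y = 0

Characteristic equation: r² + 10r + 61 = 0
Roots: r = -5 ± 6i (complex conjugates)
General solution: y = e^(-5x)(C₁cos(6x) + C₂sin(6x))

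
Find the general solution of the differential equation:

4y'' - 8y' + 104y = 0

Characteristic equation: 4r² - 8r + 104 = 0
Divide by 4: r² - 2r + 26 = 0
Roots: r = 1 ± 5i (complex conjugates)
General solution: y = e^x(C₁cos(5x) + C₂sin(5x))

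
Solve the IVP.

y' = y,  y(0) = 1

General solution: y = Ce^x
Applying IC y(0) = 1:
Particular solution: y = e^x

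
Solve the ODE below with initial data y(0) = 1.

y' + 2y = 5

General solution: y = 5/2 + Ce^(-2x)
Applying y(0) = 1: C = 1 - 5/2 = -3/2
Particular solution: y = 5/2 - (3/2)e^(-2x)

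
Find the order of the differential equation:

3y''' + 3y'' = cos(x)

The order is 3 (highest derivative is of order 3).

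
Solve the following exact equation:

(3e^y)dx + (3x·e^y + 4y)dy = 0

Verify exactness: ∂M/∂y = ∂N/∂x ✓
Find F(x,y) such that ∂F/∂x = M, ∂F/∂y = N
Solution: 3x·e^y + 2y² = C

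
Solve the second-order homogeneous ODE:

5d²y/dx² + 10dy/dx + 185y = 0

Characteristic equation: 5r² + 10r + 185 = 0
Divide by 5: r² + 2r + 37 = 0
Roots: r = -1 ± 6i (complex conjugates)
General solution: y = e^(-x)(C₁cos(6x) + C₂sin(6x))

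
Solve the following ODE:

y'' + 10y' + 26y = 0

Characteristic equation: r² + 10r + 26 = 0
Roots: r = -5 ± i (complex conjugates)
General solution: y = e^(-5x)(C₁cos(x) + C₂sin(x))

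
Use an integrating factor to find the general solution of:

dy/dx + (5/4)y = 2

Using integrating factor method:

General solution: y = 8/5 + Ce^(-5x/4)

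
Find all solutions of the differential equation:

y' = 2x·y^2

Separating variables and integrating:
-1/y = x^2 + C

General solution: y^-1 = -x^2 + C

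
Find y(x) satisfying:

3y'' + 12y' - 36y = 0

Characteristic equation: 3r² + 12r - 36 = 0
Divide by 3: r² + 4r - 12 = 0
Roots: r = 2, -6 (distinct real)
General solution: y = C₁e^(2x) + C₂e^(-6x)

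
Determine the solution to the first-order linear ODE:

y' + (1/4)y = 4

Using integrating factor method:

General solution: y = 16 + Ce^(-x/4)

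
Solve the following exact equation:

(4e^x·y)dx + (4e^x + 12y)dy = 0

Verify exactness: ∂M/∂y = ∂N/∂x ✓
Find F(x,y) such that ∂F/∂x = M, ∂F/∂y = N
Solution: 4e^x·y + 6y² = C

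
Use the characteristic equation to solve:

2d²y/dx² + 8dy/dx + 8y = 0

Characteristic equation: 2r² + 8r + 8 = 0
Divide by 2: r² + 4r + 4 = 0
Factored: (r + 2)² = 0
Repeated root: r = -2
General solution: y = (C₁ + C₂x)e^(-2x)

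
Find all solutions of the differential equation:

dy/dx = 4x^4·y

Separating variables and integrating:
ln|y| = 4x^5/5 + C

General solution: y = Ce^(4x^5/5)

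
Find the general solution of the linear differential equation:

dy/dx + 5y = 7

Using integrating factor method:

General solution: y = 7/5 + Ce^(-5x)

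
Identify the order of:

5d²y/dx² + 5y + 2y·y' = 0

The order is 2 (highest derivative is of order 2).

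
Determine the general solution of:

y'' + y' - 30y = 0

Characteristic equation: r² + r - 30 = 0
Roots: r = 5, -6 (distinct real)
General solution: y = C₁e^(5x) + C₂e^(-6x)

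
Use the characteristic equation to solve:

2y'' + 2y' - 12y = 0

Characteristic equation: 2r² + 2r - 12 = 0
Divide by 2: r² + r - 6 = 0
Roots: r = 2, -3 (distinct real)
General solution: y = C₁e^(2x) + C₂e^(-3x)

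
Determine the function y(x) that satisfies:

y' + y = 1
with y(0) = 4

General solution: y = 1 + Ce^(-x)
Applying y(0) = 4: C = 4 - 1 = 3
Particular solution: y = 1 + 3e^(-x)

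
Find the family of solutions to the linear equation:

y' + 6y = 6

Using integrating factor method:

General solution: y = 1 + Ce^(-6x)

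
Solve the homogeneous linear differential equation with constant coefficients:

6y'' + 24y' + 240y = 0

Characteristic equation: 6r² + 24r + 240 = 0
Divide by 6: r² + 4r + 40 = 0
Roots: r = -2 ± 6i (complex conjugates)
General solution: y = e^(-2x)(C₁cos(6x) + C₂sin(6x))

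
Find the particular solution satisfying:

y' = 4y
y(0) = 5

General solution: y = Ce^(4x)
Applying IC y(0) = 5:
Particular solution: y = 5e^(4x)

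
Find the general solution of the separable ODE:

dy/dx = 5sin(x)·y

Separating variables and integrating:
ln|y| = -5cos(x) + C

General solution: y = Ce^(-5cos(x))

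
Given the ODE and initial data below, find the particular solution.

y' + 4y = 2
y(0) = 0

General solution: y = 1/2 + Ce^(-4x)
Applying y(0) = 0: C = 0 - 1/2 = -1/2
Particular solution: y = 1/2 - (1/2)e^(-4x)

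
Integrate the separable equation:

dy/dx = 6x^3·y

Separating variables and integrating:
ln|y| = 3x^4/2 + C

General solution: y = Ce^(3x^4/2)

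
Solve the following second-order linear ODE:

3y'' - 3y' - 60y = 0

Characteristic equation: 3r² - 3r - 60 = 0
Divide by 3: r² - r - 20 = 0
Roots: r = 5, -4 (distinct real)
General solution: y = C₁e^(5x) + C₂e^(-4x)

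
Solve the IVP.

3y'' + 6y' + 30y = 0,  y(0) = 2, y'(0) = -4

General solution: y = e^(-x)(C₁cos(3x) + C₂sin(3x))
Complex roots r = -1 ± 3i
Applying ICs: C₁ = 2, C₂ = -2/3
Particular solution: y = e^(-x)(2cos(3x) - (2/3)sin(3x))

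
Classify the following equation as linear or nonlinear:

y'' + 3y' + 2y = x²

Linear (y and its derivatives appear to the first power only, no products of y terms)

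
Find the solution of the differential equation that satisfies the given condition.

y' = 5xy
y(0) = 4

General solution: y = Ce^(5x²/2)
Applying IC y(0) = 4:
Particular solution: y = 4e^(5x²/2)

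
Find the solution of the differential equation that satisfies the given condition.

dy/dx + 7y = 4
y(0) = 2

General solution: y = 4/7 + Ce^(-7x)
Applying y(0) = 2: C = 2 - 4/7 = 10/7
Particular solution: y = 4/7 + (10/7)e^(-7x)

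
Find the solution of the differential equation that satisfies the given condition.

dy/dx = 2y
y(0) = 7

General solution: y = Ce^(2x)
Applying IC y(0) = 7:
Particular solution: y = 7e^(2x)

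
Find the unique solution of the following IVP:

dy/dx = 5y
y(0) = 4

General solution: y = Ce^(5x)
Applying IC y(0) = 4:
Particular solution: y = 4e^(5x)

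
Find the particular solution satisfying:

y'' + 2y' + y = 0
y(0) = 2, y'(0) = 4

General solution: y = (C₁ + C₂x)e^(-x)
Repeated root r = -1
Applying ICs: C₁ = 2, C₂ = 6
Particular solution: y = (2 + 6x)e^(-x)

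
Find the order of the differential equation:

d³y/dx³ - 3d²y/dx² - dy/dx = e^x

The order is 3 (highest derivative is of order 3).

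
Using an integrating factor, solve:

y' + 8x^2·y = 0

Using integrating factor method:

General solution: y = Ce^(-8x^3/3)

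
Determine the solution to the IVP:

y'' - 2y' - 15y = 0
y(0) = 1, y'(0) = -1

General solution: y = C₁e^(5x) + C₂e^(-3x)
Applying ICs: C₁ = 1/4, C₂ = 3/4
Particular solution: y = (1/4)e^(5x) + (3/4)e^(-3x)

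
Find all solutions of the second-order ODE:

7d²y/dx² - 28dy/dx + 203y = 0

Characteristic equation: 7r² - 28r + 203 = 0
Divide by 7: r² - 4r + 29 = 0
Roots: r = 2 ± 5i (complex conjugates)
General solution: y = e^(2x)(C₁cos(5x) + C₂sin(5x))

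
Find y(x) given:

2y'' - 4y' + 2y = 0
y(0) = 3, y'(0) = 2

General solution: y = (C₁ + C₂x)e^x
Repeated root r = 1
Applying ICs: C₁ = 3, C₂ = -1
Particular solution: y = (3 - x)e^x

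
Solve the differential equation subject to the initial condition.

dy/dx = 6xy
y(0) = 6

General solution: y = Ce^(3x²)
Applying IC y(0) = 6:
Particular solution: y = 6e^(3x²)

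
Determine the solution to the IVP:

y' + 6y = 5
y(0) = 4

General solution: y = 5/6 + Ce^(-6x)
Applying y(0) = 4: C = 4 - 5/6 = 19/6
Particular solution: y = 5/6 + (19/6)e^(-6x)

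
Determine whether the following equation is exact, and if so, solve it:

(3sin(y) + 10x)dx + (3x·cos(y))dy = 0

Verify exactness: ∂M/∂y = ∂N/∂x ✓
Find F(x,y) such that ∂F/∂x = M, ∂F/∂y = N
Solution: 3x·sin(y) + 5x² = C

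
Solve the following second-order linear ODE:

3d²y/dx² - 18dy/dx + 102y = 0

Characteristic equation: 3r² - 18r + 102 = 0
Divide by 3: r² - 6r + 34 = 0
Roots: r = 3 ± 5i (complex conjugates)
General solution: y = e^(3x)(C₁cos(5x) + C₂sin(5x))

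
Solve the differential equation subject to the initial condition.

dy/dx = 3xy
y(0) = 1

General solution: y = Ce^(3x²/2)
Applying IC y(0) = 1:
Particular solution: y = e^(3x²/2)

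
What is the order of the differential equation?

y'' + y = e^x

The order is 2 (highest derivative is of order 2).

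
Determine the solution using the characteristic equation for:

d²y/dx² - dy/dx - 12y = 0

Characteristic equation: r² - r - 12 = 0
Roots: r = 4, -3 (distinct real)
General solution: y = C₁e^(4x) + C₂e^(-3x)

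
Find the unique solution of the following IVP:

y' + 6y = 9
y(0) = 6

General solution: y = 3/2 + Ce^(-6x)
Applying y(0) = 6: C = 6 - 3/2 = 9/2
Particular solution: y = 3/2 + (9/2)e^(-6x)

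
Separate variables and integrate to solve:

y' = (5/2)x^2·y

Separating variables and integrating:
ln|y| = 5x^3/6 + C

General solution: y = Ce^(5x^3/6)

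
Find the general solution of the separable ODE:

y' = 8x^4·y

Separating variables and integrating:
ln|y| = 8x^5/5 + C

General solution: y = Ce^(8x^5/5)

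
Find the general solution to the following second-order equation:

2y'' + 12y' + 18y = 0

Characteristic equation: 2r² + 12r + 18 = 0
Divide by 2: r² + 6r + 9 = 0
Factored: (r + 3)² = 0
Repeated root: r = -3
General solution: y = (C₁ + C₂x)e^(-3x)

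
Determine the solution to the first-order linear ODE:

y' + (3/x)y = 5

Using integrating factor method:

General solution: y = (5/4)x + Cx^(-3)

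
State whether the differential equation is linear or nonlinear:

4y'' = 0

Linear (y and its derivatives appear to the first power only, no products of y terms)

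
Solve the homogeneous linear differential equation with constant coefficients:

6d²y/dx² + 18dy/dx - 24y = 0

Characteristic equation: 6r² + 18r - 24 = 0
Divide by 6: r² + 3r - 4 = 0
Roots: r = 1, -4 (distinct real)
General solution: y = C₁e^x + C₂e^(-4x)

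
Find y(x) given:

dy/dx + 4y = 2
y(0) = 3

General solution: y = 1/2 + Ce^(-4x)
Applying y(0) = 3: C = 3 - 1/2 = 5/2
Particular solution: y = 1/2 + (5/2)e^(-4x)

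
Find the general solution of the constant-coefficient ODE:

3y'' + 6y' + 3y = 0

Characteristic equation: 3r² + 6r + 3 = 0
Divide by 3: r² + 2r + 1 = 0
Factored: (r + 1)² = 0
Repeated root: r = -1
General solution: y = (C₁ + C₂x)e^(-x)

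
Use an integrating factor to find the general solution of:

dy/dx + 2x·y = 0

Using integrating factor method:

General solution: y = Ce^(-x^2)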